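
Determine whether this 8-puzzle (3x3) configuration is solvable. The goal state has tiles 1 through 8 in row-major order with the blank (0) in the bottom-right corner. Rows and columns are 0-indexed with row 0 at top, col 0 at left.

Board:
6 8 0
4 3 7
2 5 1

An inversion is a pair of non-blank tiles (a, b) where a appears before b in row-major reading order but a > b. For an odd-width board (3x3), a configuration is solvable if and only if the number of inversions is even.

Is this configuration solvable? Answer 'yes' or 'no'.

Inversions (pairs i<j in row-major order where tile[i] > tile[j] > 0): 21
21 is odd, so the puzzle is not solvable.

Answer: no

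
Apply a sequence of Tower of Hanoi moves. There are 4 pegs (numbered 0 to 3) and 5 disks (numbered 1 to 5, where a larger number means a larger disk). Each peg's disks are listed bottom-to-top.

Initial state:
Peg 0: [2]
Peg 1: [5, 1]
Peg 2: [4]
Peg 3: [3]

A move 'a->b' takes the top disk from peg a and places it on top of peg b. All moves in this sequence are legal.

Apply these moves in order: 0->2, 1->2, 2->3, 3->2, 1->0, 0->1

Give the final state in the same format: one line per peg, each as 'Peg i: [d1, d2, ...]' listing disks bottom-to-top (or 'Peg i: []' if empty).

After move 1 (0->2):
Peg 0: []
Peg 1: [5, 1]
Peg 2: [4, 2]
Peg 3: [3]

After move 2 (1->2):
Peg 0: []
Peg 1: [5]
Peg 2: [4, 2, 1]
Peg 3: [3]

After move 3 (2->3):
Peg 0: []
Peg 1: [5]
Peg 2: [4, 2]
Peg 3: [3, 1]

After move 4 (3->2):
Peg 0: []
Peg 1: [5]
Peg 2: [4, 2, 1]
Peg 3: [3]

After move 5 (1->0):
Peg 0: [5]
Peg 1: []
Peg 2: [4, 2, 1]
Peg 3: [3]

After move 6 (0->1):
Peg 0: []
Peg 1: [5]
Peg 2: [4, 2, 1]
Peg 3: [3]

Answer: Peg 0: []
Peg 1: [5]
Peg 2: [4, 2, 1]
Peg 3: [3]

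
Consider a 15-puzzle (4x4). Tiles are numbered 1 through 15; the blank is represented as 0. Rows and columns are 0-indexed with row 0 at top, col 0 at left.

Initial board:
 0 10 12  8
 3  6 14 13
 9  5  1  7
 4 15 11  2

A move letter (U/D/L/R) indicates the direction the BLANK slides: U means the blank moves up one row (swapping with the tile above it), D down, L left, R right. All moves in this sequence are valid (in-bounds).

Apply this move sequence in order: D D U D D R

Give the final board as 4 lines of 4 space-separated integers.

Answer:  3 10 12  8
 9  6 14 13
 4  5  1  7
15  0 11  2

Derivation:
After move 1 (D):
 3 10 12  8
 0  6 14 13
 9  5  1  7
 4 15 11  2

After move 2 (D):
 3 10 12  8
 9  6 14 13
 0  5  1  7
 4 15 11  2

After move 3 (U):
 3 10 12  8
 0  6 14 13
 9  5  1  7
 4 15 11  2

After move 4 (D):
 3 10 12  8
 9  6 14 13
 0  5  1  7
 4 15 11  2

After move 5 (D):
 3 10 12  8
 9  6 14 13
 4  5  1  7
 0 15 11  2

After move 6 (R):
 3 10 12  8
 9  6 14 13
 4  5  1  7
15  0 11  2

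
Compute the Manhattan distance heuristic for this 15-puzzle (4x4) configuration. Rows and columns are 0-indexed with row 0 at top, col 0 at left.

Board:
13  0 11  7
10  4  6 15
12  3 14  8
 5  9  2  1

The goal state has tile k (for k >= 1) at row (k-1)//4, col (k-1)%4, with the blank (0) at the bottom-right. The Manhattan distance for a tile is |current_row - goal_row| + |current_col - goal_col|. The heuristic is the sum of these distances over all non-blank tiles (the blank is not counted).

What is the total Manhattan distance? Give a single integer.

Answer: 39

Derivation:
Tile 13: at (0,0), goal (3,0), distance |0-3|+|0-0| = 3
Tile 11: at (0,2), goal (2,2), distance |0-2|+|2-2| = 2
Tile 7: at (0,3), goal (1,2), distance |0-1|+|3-2| = 2
Tile 10: at (1,0), goal (2,1), distance |1-2|+|0-1| = 2
Tile 4: at (1,1), goal (0,3), distance |1-0|+|1-3| = 3
Tile 6: at (1,2), goal (1,1), distance |1-1|+|2-1| = 1
Tile 15: at (1,3), goal (3,2), distance |1-3|+|3-2| = 3
Tile 12: at (2,0), goal (2,3), distance |2-2|+|0-3| = 3
Tile 3: at (2,1), goal (0,2), distance |2-0|+|1-2| = 3
Tile 14: at (2,2), goal (3,1), distance |2-3|+|2-1| = 2
Tile 8: at (2,3), goal (1,3), distance |2-1|+|3-3| = 1
Tile 5: at (3,0), goal (1,0), distance |3-1|+|0-0| = 2
Tile 9: at (3,1), goal (2,0), distance |3-2|+|1-0| = 2
Tile 2: at (3,2), goal (0,1), distance |3-0|+|2-1| = 4
Tile 1: at (3,3), goal (0,0), distance |3-0|+|3-0| = 6
Sum: 3 + 2 + 2 + 2 + 3 + 1 + 3 + 3 + 3 + 2 + 1 + 2 + 2 + 4 + 6 = 39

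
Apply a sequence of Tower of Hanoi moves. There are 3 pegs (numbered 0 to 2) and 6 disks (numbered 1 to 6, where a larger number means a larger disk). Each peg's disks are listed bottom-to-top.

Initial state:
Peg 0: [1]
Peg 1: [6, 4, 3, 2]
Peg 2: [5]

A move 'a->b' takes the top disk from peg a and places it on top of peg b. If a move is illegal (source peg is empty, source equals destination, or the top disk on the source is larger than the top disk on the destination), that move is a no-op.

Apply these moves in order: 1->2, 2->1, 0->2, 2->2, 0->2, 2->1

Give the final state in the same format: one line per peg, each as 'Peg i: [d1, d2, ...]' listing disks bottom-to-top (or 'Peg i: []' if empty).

After move 1 (1->2):
Peg 0: [1]
Peg 1: [6, 4, 3]
Peg 2: [5, 2]

After move 2 (2->1):
Peg 0: [1]
Peg 1: [6, 4, 3, 2]
Peg 2: [5]

After move 3 (0->2):
Peg 0: []
Peg 1: [6, 4, 3, 2]
Peg 2: [5, 1]

After move 4 (2->2):
Peg 0: []
Peg 1: [6, 4, 3, 2]
Peg 2: [5, 1]

After move 5 (0->2):
Peg 0: []
Peg 1: [6, 4, 3, 2]
Peg 2: [5, 1]

After move 6 (2->1):
Peg 0: []
Peg 1: [6, 4, 3, 2, 1]
Peg 2: [5]

Answer: Peg 0: []
Peg 1: [6, 4, 3, 2, 1]
Peg 2: [5]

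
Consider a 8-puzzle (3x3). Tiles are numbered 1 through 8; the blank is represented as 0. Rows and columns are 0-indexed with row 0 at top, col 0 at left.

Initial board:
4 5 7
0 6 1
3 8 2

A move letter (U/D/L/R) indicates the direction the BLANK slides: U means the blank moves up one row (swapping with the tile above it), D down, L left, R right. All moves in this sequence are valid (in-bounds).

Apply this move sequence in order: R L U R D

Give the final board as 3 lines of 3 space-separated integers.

Answer: 5 6 7
4 0 1
3 8 2

Derivation:
After move 1 (R):
4 5 7
6 0 1
3 8 2

After move 2 (L):
4 5 7
0 6 1
3 8 2

After move 3 (U):
0 5 7
4 6 1
3 8 2

After move 4 (R):
5 0 7
4 6 1
3 8 2

After move 5 (D):
5 6 7
4 0 1
3 8 2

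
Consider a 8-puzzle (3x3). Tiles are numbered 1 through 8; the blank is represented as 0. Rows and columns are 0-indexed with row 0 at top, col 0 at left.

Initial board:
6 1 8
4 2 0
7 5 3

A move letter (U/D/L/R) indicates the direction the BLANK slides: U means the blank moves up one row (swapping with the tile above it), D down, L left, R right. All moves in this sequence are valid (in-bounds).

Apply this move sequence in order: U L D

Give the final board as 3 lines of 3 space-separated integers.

After move 1 (U):
6 1 0
4 2 8
7 5 3

After move 2 (L):
6 0 1
4 2 8
7 5 3

After move 3 (D):
6 2 1
4 0 8
7 5 3

Answer: 6 2 1
4 0 8
7 5 3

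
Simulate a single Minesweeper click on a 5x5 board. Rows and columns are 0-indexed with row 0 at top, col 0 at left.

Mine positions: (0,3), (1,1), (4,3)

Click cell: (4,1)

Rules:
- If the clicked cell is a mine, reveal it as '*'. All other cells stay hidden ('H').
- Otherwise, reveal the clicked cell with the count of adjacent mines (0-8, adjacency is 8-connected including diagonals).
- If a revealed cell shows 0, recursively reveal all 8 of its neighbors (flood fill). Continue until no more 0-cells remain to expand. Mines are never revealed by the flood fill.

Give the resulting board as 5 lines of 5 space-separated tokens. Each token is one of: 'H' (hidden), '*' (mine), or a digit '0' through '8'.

H H H H H
H H H H H
1 1 1 H H
0 0 1 H H
0 0 1 H H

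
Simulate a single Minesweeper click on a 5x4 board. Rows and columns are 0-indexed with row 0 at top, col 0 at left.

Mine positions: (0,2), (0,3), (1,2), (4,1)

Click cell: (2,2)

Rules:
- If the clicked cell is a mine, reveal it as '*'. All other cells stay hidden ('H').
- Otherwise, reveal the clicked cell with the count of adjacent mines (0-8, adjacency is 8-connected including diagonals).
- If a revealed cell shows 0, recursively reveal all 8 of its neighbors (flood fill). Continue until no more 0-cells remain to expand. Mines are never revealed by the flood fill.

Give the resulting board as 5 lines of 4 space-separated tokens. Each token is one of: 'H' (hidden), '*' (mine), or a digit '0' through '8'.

H H H H
H H H H
H H 1 H
H H H H
H H H H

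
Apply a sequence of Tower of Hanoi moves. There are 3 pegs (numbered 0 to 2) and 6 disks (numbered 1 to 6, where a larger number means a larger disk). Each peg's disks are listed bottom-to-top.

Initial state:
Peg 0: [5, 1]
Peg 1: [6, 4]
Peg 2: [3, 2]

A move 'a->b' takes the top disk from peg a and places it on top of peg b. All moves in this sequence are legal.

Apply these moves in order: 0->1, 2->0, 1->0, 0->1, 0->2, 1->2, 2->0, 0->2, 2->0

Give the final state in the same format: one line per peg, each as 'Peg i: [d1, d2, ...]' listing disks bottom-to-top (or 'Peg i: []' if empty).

Answer: Peg 0: [5, 1]
Peg 1: [6, 4]
Peg 2: [3, 2]

Derivation:
After move 1 (0->1):
Peg 0: [5]
Peg 1: [6, 4, 1]
Peg 2: [3, 2]

After move 2 (2->0):
Peg 0: [5, 2]
Peg 1: [6, 4, 1]
Peg 2: [3]

After move 3 (1->0):
Peg 0: [5, 2, 1]
Peg 1: [6, 4]
Peg 2: [3]

After move 4 (0->1):
Peg 0: [5, 2]
Peg 1: [6, 4, 1]
Peg 2: [3]

After move 5 (0->2):
Peg 0: [5]
Peg 1: [6, 4, 1]
Peg 2: [3, 2]

After move 6 (1->2):
Peg 0: [5]
Peg 1: [6, 4]
Peg 2: [3, 2, 1]

After move 7 (2->0):
Peg 0: [5, 1]
Peg 1: [6, 4]
Peg 2: [3, 2]

After move 8 (0->2):
Peg 0: [5]
Peg 1: [6, 4]
Peg 2: [3, 2, 1]

After move 9 (2->0):
Peg 0: [5, 1]
Peg 1: [6, 4]
Peg 2: [3, 2]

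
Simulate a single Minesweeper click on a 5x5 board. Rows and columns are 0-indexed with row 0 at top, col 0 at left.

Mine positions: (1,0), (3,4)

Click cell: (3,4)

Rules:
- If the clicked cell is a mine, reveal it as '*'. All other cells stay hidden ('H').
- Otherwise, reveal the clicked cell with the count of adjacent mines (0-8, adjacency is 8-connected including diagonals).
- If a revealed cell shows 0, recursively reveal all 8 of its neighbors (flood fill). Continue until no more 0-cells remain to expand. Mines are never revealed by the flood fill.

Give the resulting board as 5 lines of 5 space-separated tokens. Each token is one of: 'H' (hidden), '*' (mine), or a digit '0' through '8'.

H H H H H
H H H H H
H H H H H
H H H H *
H H H H H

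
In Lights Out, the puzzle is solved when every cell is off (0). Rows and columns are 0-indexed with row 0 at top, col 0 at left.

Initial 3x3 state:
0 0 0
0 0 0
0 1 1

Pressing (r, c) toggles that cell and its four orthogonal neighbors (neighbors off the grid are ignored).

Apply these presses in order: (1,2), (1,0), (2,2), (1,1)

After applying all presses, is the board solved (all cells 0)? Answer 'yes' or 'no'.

Answer: no

Derivation:
After press 1 at (1,2):
0 0 1
0 1 1
0 1 0

After press 2 at (1,0):
1 0 1
1 0 1
1 1 0

After press 3 at (2,2):
1 0 1
1 0 0
1 0 1

After press 4 at (1,1):
1 1 1
0 1 1
1 1 1

Lights still on: 8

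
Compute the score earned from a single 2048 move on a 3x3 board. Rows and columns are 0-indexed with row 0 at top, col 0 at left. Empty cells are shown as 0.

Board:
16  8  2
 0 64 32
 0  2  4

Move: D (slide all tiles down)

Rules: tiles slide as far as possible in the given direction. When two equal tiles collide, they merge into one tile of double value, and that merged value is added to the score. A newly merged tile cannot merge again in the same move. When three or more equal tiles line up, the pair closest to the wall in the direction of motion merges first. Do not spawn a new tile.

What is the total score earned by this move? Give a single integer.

Answer: 0

Derivation:
Slide down:
col 0: [16, 0, 0] -> [0, 0, 16]  score +0 (running 0)
col 1: [8, 64, 2] -> [8, 64, 2]  score +0 (running 0)
col 2: [2, 32, 4] -> [2, 32, 4]  score +0 (running 0)
Board after move:
 0  8  2
 0 64 32
16  2  4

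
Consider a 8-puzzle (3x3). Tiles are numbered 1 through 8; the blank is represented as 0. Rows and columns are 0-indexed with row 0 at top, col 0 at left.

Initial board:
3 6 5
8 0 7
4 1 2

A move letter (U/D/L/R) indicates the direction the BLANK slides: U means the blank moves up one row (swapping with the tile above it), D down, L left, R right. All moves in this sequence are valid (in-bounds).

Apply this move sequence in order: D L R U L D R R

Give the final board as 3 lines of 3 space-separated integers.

After move 1 (D):
3 6 5
8 1 7
4 0 2

After move 2 (L):
3 6 5
8 1 7
0 4 2

After move 3 (R):
3 6 5
8 1 7
4 0 2

After move 4 (U):
3 6 5
8 0 7
4 1 2

After move 5 (L):
3 6 5
0 8 7
4 1 2

After move 6 (D):
3 6 5
4 8 7
0 1 2

After move 7 (R):
3 6 5
4 8 7
1 0 2

After move 8 (R):
3 6 5
4 8 7
1 2 0

Answer: 3 6 5
4 8 7
1 2 0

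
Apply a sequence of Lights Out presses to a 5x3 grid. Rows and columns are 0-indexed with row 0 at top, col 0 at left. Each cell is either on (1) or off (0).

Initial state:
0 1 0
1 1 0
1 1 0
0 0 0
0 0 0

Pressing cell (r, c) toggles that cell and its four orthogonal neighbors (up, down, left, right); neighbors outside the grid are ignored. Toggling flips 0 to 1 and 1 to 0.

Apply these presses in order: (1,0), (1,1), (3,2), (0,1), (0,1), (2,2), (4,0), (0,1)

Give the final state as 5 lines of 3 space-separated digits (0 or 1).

After press 1 at (1,0):
1 1 0
0 0 0
0 1 0
0 0 0
0 0 0

After press 2 at (1,1):
1 0 0
1 1 1
0 0 0
0 0 0
0 0 0

After press 3 at (3,2):
1 0 0
1 1 1
0 0 1
0 1 1
0 0 1

After press 4 at (0,1):
0 1 1
1 0 1
0 0 1
0 1 1
0 0 1

After press 5 at (0,1):
1 0 0
1 1 1
0 0 1
0 1 1
0 0 1

After press 6 at (2,2):
1 0 0
1 1 0
0 1 0
0 1 0
0 0 1

After press 7 at (4,0):
1 0 0
1 1 0
0 1 0
1 1 0
1 1 1

After press 8 at (0,1):
0 1 1
1 0 0
0 1 0
1 1 0
1 1 1

Answer: 0 1 1
1 0 0
0 1 0
1 1 0
1 1 1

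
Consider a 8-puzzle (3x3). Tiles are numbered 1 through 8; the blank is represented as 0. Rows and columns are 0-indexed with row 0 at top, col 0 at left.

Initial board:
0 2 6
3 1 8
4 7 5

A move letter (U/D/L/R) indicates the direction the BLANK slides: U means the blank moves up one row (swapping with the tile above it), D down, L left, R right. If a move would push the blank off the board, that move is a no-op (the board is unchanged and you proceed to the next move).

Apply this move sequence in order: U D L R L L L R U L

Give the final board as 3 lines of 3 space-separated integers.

Answer: 0 3 6
1 2 8
4 7 5

Derivation:
After move 1 (U):
0 2 6
3 1 8
4 7 5

After move 2 (D):
3 2 6
0 1 8
4 7 5

After move 3 (L):
3 2 6
0 1 8
4 7 5

After move 4 (R):
3 2 6
1 0 8
4 7 5

After move 5 (L):
3 2 6
0 1 8
4 7 5

After move 6 (L):
3 2 6
0 1 8
4 7 5

After move 7 (L):
3 2 6
0 1 8
4 7 5

After move 8 (R):
3 2 6
1 0 8
4 7 5

After move 9 (U):
3 0 6
1 2 8
4 7 5

After move 10 (L):
0 3 6
1 2 8
4 7 5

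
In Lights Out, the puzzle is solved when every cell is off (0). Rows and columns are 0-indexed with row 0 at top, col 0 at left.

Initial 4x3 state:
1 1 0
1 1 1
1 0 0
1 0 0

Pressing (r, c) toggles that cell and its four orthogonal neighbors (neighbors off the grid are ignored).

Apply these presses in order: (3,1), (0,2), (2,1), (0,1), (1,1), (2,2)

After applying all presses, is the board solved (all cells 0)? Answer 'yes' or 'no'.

After press 1 at (3,1):
1 1 0
1 1 1
1 1 0
0 1 1

After press 2 at (0,2):
1 0 1
1 1 0
1 1 0
0 1 1

After press 3 at (2,1):
1 0 1
1 0 0
0 0 1
0 0 1

After press 4 at (0,1):
0 1 0
1 1 0
0 0 1
0 0 1

After press 5 at (1,1):
0 0 0
0 0 1
0 1 1
0 0 1

After press 6 at (2,2):
0 0 0
0 0 0
0 0 0
0 0 0

Lights still on: 0

Answer: yes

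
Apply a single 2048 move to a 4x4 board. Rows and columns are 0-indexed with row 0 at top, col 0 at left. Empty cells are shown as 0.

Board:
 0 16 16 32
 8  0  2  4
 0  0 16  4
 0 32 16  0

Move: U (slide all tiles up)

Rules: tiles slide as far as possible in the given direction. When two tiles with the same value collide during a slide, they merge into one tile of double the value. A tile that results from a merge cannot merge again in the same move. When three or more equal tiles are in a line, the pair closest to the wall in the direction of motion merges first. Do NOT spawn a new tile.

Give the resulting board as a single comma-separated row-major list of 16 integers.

Slide up:
col 0: [0, 8, 0, 0] -> [8, 0, 0, 0]
col 1: [16, 0, 0, 32] -> [16, 32, 0, 0]
col 2: [16, 2, 16, 16] -> [16, 2, 32, 0]
col 3: [32, 4, 4, 0] -> [32, 8, 0, 0]

Answer: 8, 16, 16, 32, 0, 32, 2, 8, 0, 0, 32, 0, 0, 0, 0, 0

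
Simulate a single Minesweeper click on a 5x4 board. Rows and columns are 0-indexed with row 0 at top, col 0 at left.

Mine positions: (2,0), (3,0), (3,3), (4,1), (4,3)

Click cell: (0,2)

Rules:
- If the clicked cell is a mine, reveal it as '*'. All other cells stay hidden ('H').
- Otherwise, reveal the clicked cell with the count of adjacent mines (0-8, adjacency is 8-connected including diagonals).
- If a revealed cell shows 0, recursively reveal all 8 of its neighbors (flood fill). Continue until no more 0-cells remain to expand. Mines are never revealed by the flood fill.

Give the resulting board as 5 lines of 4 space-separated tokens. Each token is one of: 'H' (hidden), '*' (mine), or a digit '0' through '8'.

0 0 0 0
1 1 0 0
H 2 1 1
H H H H
H H H H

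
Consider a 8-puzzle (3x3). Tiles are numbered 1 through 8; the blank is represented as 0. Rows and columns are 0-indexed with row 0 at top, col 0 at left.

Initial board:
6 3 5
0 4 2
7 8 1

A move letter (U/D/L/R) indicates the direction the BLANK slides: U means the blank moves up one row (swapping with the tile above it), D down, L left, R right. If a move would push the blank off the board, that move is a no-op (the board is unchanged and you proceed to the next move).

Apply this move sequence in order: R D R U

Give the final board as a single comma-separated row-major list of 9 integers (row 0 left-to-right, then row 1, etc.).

After move 1 (R):
6 3 5
4 0 2
7 8 1

After move 2 (D):
6 3 5
4 8 2
7 0 1

After move 3 (R):
6 3 5
4 8 2
7 1 0

After move 4 (U):
6 3 5
4 8 0
7 1 2

Answer: 6, 3, 5, 4, 8, 0, 7, 1, 2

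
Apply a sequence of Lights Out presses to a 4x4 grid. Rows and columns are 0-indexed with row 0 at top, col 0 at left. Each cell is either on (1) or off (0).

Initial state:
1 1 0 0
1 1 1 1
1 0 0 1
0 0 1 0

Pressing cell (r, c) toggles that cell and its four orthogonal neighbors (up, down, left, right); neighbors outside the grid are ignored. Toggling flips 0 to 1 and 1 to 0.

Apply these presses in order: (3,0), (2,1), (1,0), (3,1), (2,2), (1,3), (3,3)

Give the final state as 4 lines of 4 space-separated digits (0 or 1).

After press 1 at (3,0):
1 1 0 0
1 1 1 1
0 0 0 1
1 1 1 0

After press 2 at (2,1):
1 1 0 0
1 0 1 1
1 1 1 1
1 0 1 0

After press 3 at (1,0):
0 1 0 0
0 1 1 1
0 1 1 1
1 0 1 0

After press 4 at (3,1):
0 1 0 0
0 1 1 1
0 0 1 1
0 1 0 0

After press 5 at (2,2):
0 1 0 0
0 1 0 1
0 1 0 0
0 1 1 0

After press 6 at (1,3):
0 1 0 1
0 1 1 0
0 1 0 1
0 1 1 0

After press 7 at (3,3):
0 1 0 1
0 1 1 0
0 1 0 0
0 1 0 1

Answer: 0 1 0 1
0 1 1 0
0 1 0 0
0 1 0 1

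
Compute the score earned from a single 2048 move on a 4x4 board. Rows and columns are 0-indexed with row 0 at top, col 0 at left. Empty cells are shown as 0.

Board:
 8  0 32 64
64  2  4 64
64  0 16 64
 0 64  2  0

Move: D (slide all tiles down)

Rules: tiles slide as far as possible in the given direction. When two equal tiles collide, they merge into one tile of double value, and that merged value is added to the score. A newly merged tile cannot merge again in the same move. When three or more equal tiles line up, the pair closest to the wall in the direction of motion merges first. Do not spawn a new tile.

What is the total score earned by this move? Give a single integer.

Slide down:
col 0: [8, 64, 64, 0] -> [0, 0, 8, 128]  score +128 (running 128)
col 1: [0, 2, 0, 64] -> [0, 0, 2, 64]  score +0 (running 128)
col 2: [32, 4, 16, 2] -> [32, 4, 16, 2]  score +0 (running 128)
col 3: [64, 64, 64, 0] -> [0, 0, 64, 128]  score +128 (running 256)
Board after move:
  0   0  32   0
  0   0   4   0
  8   2  16  64
128  64   2 128

Answer: 256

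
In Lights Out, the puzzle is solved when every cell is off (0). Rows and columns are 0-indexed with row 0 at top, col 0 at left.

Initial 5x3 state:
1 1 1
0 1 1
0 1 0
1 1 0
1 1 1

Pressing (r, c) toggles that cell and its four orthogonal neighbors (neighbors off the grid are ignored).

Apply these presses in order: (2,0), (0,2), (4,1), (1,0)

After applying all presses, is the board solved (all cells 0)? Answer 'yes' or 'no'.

Answer: yes

Derivation:
After press 1 at (2,0):
1 1 1
1 1 1
1 0 0
0 1 0
1 1 1

After press 2 at (0,2):
1 0 0
1 1 0
1 0 0
0 1 0
1 1 1

After press 3 at (4,1):
1 0 0
1 1 0
1 0 0
0 0 0
0 0 0

After press 4 at (1,0):
0 0 0
0 0 0
0 0 0
0 0 0
0 0 0

Lights still on: 0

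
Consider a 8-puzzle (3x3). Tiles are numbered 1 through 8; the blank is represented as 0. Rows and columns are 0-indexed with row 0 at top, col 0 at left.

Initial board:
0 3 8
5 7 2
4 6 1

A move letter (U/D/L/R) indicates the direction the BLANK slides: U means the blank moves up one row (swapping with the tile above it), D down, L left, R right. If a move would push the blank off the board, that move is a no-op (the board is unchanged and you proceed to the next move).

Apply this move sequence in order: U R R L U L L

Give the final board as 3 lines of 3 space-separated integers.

Answer: 0 3 8
5 7 2
4 6 1

Derivation:
After move 1 (U):
0 3 8
5 7 2
4 6 1

After move 2 (R):
3 0 8
5 7 2
4 6 1

After move 3 (R):
3 8 0
5 7 2
4 6 1

After move 4 (L):
3 0 8
5 7 2
4 6 1

After move 5 (U):
3 0 8
5 7 2
4 6 1

After move 6 (L):
0 3 8
5 7 2
4 6 1

After move 7 (L):
0 3 8
5 7 2
4 6 1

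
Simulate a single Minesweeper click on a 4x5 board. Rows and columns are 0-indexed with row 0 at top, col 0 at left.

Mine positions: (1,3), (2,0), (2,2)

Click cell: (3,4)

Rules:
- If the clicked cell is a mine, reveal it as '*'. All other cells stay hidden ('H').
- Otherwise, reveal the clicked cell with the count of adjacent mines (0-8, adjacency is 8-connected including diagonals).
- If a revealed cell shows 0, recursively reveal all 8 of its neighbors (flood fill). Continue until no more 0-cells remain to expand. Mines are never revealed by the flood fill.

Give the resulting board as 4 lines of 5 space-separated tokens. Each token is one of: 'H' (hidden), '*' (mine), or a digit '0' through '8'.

H H H H H
H H H H H
H H H 2 1
H H H 1 0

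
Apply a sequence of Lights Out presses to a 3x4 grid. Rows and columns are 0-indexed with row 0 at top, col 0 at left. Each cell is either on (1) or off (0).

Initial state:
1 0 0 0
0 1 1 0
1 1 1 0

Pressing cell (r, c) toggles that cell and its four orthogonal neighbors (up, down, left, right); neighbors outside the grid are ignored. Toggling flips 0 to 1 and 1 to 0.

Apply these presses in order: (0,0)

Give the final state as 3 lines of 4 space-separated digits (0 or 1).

After press 1 at (0,0):
0 1 0 0
1 1 1 0
1 1 1 0

Answer: 0 1 0 0
1 1 1 0
1 1 1 0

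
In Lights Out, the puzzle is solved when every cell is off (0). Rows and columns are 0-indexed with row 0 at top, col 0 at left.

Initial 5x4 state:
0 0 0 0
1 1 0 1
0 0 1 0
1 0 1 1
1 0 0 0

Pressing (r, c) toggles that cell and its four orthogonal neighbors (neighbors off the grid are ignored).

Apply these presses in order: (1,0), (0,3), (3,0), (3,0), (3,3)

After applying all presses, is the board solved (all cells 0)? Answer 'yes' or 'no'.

Answer: no

Derivation:
After press 1 at (1,0):
1 0 0 0
0 0 0 1
1 0 1 0
1 0 1 1
1 0 0 0

After press 2 at (0,3):
1 0 1 1
0 0 0 0
1 0 1 0
1 0 1 1
1 0 0 0

After press 3 at (3,0):
1 0 1 1
0 0 0 0
0 0 1 0
0 1 1 1
0 0 0 0

After press 4 at (3,0):
1 0 1 1
0 0 0 0
1 0 1 0
1 0 1 1
1 0 0 0

After press 5 at (3,3):
1 0 1 1
0 0 0 0
1 0 1 1
1 0 0 0
1 0 0 1

Lights still on: 9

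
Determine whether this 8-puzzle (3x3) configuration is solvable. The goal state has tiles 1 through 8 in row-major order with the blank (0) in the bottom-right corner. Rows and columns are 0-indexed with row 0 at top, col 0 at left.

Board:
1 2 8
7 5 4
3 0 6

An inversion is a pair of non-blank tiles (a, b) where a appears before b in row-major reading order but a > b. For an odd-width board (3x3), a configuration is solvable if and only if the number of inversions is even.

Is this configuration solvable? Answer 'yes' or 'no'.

Inversions (pairs i<j in row-major order where tile[i] > tile[j] > 0): 12
12 is even, so the puzzle is solvable.

Answer: yes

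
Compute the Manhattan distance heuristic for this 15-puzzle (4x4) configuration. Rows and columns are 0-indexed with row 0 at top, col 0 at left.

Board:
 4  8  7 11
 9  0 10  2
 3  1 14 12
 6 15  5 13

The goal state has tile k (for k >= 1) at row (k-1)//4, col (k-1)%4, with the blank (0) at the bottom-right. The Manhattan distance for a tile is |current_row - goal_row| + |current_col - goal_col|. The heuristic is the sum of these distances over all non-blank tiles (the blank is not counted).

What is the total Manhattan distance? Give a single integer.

Answer: 36

Derivation:
Tile 4: at (0,0), goal (0,3), distance |0-0|+|0-3| = 3
Tile 8: at (0,1), goal (1,3), distance |0-1|+|1-3| = 3
Tile 7: at (0,2), goal (1,2), distance |0-1|+|2-2| = 1
Tile 11: at (0,3), goal (2,2), distance |0-2|+|3-2| = 3
Tile 9: at (1,0), goal (2,0), distance |1-2|+|0-0| = 1
Tile 10: at (1,2), goal (2,1), distance |1-2|+|2-1| = 2
Tile 2: at (1,3), goal (0,1), distance |1-0|+|3-1| = 3
Tile 3: at (2,0), goal (0,2), distance |2-0|+|0-2| = 4
Tile 1: at (2,1), goal (0,0), distance |2-0|+|1-0| = 3
Tile 14: at (2,2), goal (3,1), distance |2-3|+|2-1| = 2
Tile 12: at (2,3), goal (2,3), distance |2-2|+|3-3| = 0
Tile 6: at (3,0), goal (1,1), distance |3-1|+|0-1| = 3
Tile 15: at (3,1), goal (3,2), distance |3-3|+|1-2| = 1
Tile 5: at (3,2), goal (1,0), distance |3-1|+|2-0| = 4
Tile 13: at (3,3), goal (3,0), distance |3-3|+|3-0| = 3
Sum: 3 + 3 + 1 + 3 + 1 + 2 + 3 + 4 + 3 + 2 + 0 + 3 + 1 + 4 + 3 = 36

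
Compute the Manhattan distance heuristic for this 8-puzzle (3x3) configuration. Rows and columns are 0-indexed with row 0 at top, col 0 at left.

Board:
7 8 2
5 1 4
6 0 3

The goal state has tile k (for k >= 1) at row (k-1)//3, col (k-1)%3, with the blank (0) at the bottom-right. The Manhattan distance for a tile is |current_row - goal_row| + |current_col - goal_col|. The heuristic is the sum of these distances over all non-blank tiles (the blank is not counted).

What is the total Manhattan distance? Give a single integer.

Answer: 15

Derivation:
Tile 7: at (0,0), goal (2,0), distance |0-2|+|0-0| = 2
Tile 8: at (0,1), goal (2,1), distance |0-2|+|1-1| = 2
Tile 2: at (0,2), goal (0,1), distance |0-0|+|2-1| = 1
Tile 5: at (1,0), goal (1,1), distance |1-1|+|0-1| = 1
Tile 1: at (1,1), goal (0,0), distance |1-0|+|1-0| = 2
Tile 4: at (1,2), goal (1,0), distance |1-1|+|2-0| = 2
Tile 6: at (2,0), goal (1,2), distance |2-1|+|0-2| = 3
Tile 3: at (2,2), goal (0,2), distance |2-0|+|2-2| = 2
Sum: 2 + 2 + 1 + 1 + 2 + 2 + 3 + 2 = 15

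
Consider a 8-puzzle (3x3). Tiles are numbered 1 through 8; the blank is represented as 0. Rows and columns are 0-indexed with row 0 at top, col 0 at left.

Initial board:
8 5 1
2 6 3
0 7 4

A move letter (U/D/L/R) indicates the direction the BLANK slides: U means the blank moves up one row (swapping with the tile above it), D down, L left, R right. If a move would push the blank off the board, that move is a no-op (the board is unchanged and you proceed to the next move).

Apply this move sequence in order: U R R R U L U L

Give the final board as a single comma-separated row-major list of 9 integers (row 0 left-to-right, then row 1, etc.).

Answer: 0, 8, 5, 6, 3, 1, 2, 7, 4

Derivation:
After move 1 (U):
8 5 1
0 6 3
2 7 4

After move 2 (R):
8 5 1
6 0 3
2 7 4

After move 3 (R):
8 5 1
6 3 0
2 7 4

After move 4 (R):
8 5 1
6 3 0
2 7 4

After move 5 (U):
8 5 0
6 3 1
2 7 4

After move 6 (L):
8 0 5
6 3 1
2 7 4

After move 7 (U):
8 0 5
6 3 1
2 7 4

After move 8 (L):
0 8 5
6 3 1
2 7 4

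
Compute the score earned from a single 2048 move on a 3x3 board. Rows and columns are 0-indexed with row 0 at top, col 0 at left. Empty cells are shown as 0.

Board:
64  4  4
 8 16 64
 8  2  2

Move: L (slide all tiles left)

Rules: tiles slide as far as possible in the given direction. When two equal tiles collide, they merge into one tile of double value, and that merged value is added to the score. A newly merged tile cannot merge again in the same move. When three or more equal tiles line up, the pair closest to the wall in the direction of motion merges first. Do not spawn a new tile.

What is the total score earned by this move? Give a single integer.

Answer: 12

Derivation:
Slide left:
row 0: [64, 4, 4] -> [64, 8, 0]  score +8 (running 8)
row 1: [8, 16, 64] -> [8, 16, 64]  score +0 (running 8)
row 2: [8, 2, 2] -> [8, 4, 0]  score +4 (running 12)
Board after move:
64  8  0
 8 16 64
 8  4  0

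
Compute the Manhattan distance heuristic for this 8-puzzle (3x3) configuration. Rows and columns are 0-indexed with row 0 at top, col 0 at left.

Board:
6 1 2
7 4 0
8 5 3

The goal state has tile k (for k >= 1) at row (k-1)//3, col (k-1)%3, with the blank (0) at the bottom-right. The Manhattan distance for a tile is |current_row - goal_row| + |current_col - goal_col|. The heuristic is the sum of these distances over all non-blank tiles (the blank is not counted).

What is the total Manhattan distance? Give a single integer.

Tile 6: at (0,0), goal (1,2), distance |0-1|+|0-2| = 3
Tile 1: at (0,1), goal (0,0), distance |0-0|+|1-0| = 1
Tile 2: at (0,2), goal (0,1), distance |0-0|+|2-1| = 1
Tile 7: at (1,0), goal (2,0), distance |1-2|+|0-0| = 1
Tile 4: at (1,1), goal (1,0), distance |1-1|+|1-0| = 1
Tile 8: at (2,0), goal (2,1), distance |2-2|+|0-1| = 1
Tile 5: at (2,1), goal (1,1), distance |2-1|+|1-1| = 1
Tile 3: at (2,2), goal (0,2), distance |2-0|+|2-2| = 2
Sum: 3 + 1 + 1 + 1 + 1 + 1 + 1 + 2 = 11

Answer: 11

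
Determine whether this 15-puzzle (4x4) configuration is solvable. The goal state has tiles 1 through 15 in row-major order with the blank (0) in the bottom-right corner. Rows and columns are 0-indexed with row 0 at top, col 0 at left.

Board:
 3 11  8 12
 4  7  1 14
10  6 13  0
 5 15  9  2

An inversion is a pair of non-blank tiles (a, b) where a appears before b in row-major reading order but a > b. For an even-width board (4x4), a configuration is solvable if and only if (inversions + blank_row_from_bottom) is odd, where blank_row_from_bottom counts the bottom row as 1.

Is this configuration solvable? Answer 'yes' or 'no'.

Inversions: 50
Blank is in row 2 (0-indexed from top), which is row 2 counting from the bottom (bottom = 1).
50 + 2 = 52, which is even, so the puzzle is not solvable.

Answer: no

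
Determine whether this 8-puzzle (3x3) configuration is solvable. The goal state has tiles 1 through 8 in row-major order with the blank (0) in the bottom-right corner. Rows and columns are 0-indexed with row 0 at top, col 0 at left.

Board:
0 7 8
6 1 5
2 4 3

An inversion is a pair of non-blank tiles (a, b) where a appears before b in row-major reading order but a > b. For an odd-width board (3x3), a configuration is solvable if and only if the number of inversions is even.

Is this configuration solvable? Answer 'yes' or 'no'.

Answer: no

Derivation:
Inversions (pairs i<j in row-major order where tile[i] > tile[j] > 0): 21
21 is odd, so the puzzle is not solvable.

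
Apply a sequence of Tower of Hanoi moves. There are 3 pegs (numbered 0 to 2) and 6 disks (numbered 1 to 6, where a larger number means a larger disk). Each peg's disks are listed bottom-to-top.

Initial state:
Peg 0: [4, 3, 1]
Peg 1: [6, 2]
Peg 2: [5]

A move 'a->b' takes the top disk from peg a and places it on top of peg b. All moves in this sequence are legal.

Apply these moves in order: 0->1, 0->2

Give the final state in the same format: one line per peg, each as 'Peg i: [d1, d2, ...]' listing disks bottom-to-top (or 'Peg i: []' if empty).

After move 1 (0->1):
Peg 0: [4, 3]
Peg 1: [6, 2, 1]
Peg 2: [5]

After move 2 (0->2):
Peg 0: [4]
Peg 1: [6, 2, 1]
Peg 2: [5, 3]

Answer: Peg 0: [4]
Peg 1: [6, 2, 1]
Peg 2: [5, 3]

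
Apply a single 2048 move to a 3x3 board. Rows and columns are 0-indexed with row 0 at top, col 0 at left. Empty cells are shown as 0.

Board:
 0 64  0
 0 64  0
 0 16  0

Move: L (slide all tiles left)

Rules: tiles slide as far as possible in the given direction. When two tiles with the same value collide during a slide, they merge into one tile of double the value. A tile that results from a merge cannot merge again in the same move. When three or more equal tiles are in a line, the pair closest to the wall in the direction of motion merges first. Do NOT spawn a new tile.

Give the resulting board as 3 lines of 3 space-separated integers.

Slide left:
row 0: [0, 64, 0] -> [64, 0, 0]
row 1: [0, 64, 0] -> [64, 0, 0]
row 2: [0, 16, 0] -> [16, 0, 0]

Answer: 64  0  0
64  0  0
16  0  0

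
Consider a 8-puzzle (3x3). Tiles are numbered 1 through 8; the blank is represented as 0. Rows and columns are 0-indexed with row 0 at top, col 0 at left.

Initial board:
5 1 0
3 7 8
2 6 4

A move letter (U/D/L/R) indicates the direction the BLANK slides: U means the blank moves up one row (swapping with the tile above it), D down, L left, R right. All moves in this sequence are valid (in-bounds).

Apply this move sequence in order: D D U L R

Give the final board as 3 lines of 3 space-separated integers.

Answer: 5 1 8
3 7 0
2 6 4

Derivation:
After move 1 (D):
5 1 8
3 7 0
2 6 4

After move 2 (D):
5 1 8
3 7 4
2 6 0

After move 3 (U):
5 1 8
3 7 0
2 6 4

After move 4 (L):
5 1 8
3 0 7
2 6 4

After move 5 (R):
5 1 8
3 7 0
2 6 4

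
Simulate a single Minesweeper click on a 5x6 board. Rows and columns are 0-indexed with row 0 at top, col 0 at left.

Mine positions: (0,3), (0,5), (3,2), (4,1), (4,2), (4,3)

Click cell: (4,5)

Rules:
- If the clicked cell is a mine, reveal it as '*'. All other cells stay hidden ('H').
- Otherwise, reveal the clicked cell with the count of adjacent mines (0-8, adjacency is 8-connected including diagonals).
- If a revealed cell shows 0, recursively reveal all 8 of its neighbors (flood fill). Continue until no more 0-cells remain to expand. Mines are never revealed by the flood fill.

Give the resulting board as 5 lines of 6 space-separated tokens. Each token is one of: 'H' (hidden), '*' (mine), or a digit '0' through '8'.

H H H H H H
H H H 1 2 1
H H H 1 0 0
H H H 3 1 0
H H H H 1 0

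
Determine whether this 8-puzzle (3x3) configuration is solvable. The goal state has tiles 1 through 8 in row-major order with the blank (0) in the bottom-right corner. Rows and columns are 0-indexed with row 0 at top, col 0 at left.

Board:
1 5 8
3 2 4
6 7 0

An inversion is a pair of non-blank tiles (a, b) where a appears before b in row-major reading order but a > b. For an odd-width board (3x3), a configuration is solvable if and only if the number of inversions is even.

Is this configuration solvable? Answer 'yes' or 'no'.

Inversions (pairs i<j in row-major order where tile[i] > tile[j] > 0): 9
9 is odd, so the puzzle is not solvable.

Answer: no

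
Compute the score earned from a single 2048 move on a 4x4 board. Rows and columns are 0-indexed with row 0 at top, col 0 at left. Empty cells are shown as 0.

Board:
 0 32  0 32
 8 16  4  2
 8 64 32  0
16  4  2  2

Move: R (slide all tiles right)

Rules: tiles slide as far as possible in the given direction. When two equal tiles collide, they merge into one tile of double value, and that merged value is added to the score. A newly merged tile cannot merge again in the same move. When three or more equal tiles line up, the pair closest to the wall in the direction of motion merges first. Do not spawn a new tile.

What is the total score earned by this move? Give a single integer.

Answer: 68

Derivation:
Slide right:
row 0: [0, 32, 0, 32] -> [0, 0, 0, 64]  score +64 (running 64)
row 1: [8, 16, 4, 2] -> [8, 16, 4, 2]  score +0 (running 64)
row 2: [8, 64, 32, 0] -> [0, 8, 64, 32]  score +0 (running 64)
row 3: [16, 4, 2, 2] -> [0, 16, 4, 4]  score +4 (running 68)
Board after move:
 0  0  0 64
 8 16  4  2
 0  8 64 32
 0 16  4  4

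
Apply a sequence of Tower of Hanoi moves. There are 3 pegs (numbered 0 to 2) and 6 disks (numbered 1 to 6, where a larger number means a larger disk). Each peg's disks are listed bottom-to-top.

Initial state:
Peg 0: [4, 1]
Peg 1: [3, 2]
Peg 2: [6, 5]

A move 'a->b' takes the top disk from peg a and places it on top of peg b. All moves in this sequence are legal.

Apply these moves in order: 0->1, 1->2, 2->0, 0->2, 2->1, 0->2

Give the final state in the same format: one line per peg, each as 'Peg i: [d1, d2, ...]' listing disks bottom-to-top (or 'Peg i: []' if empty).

After move 1 (0->1):
Peg 0: [4]
Peg 1: [3, 2, 1]
Peg 2: [6, 5]

After move 2 (1->2):
Peg 0: [4]
Peg 1: [3, 2]
Peg 2: [6, 5, 1]

After move 3 (2->0):
Peg 0: [4, 1]
Peg 1: [3, 2]
Peg 2: [6, 5]

After move 4 (0->2):
Peg 0: [4]
Peg 1: [3, 2]
Peg 2: [6, 5, 1]

After move 5 (2->1):
Peg 0: [4]
Peg 1: [3, 2, 1]
Peg 2: [6, 5]

After move 6 (0->2):
Peg 0: []
Peg 1: [3, 2, 1]
Peg 2: [6, 5, 4]

Answer: Peg 0: []
Peg 1: [3, 2, 1]
Peg 2: [6, 5, 4]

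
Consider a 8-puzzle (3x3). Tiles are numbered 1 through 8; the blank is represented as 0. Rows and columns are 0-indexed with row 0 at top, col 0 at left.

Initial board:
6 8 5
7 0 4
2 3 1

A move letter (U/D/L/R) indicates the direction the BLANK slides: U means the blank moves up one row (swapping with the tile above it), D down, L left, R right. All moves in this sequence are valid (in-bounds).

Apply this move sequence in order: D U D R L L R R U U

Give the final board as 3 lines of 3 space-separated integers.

Answer: 6 8 0
7 3 5
2 1 4

Derivation:
After move 1 (D):
6 8 5
7 3 4
2 0 1

After move 2 (U):
6 8 5
7 0 4
2 3 1

After move 3 (D):
6 8 5
7 3 4
2 0 1

After move 4 (R):
6 8 5
7 3 4
2 1 0

After move 5 (L):
6 8 5
7 3 4
2 0 1

After move 6 (L):
6 8 5
7 3 4
0 2 1

After move 7 (R):
6 8 5
7 3 4
2 0 1

After move 8 (R):
6 8 5
7 3 4
2 1 0

After move 9 (U):
6 8 5
7 3 0
2 1 4

After move 10 (U):
6 8 0
7 3 5
2 1 4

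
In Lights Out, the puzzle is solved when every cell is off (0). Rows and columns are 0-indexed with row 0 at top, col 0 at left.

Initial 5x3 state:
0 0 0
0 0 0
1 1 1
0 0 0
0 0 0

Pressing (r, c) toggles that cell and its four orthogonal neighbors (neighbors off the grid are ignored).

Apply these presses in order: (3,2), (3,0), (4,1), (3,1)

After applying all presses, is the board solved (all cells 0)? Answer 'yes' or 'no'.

After press 1 at (3,2):
0 0 0
0 0 0
1 1 0
0 1 1
0 0 1

After press 2 at (3,0):
0 0 0
0 0 0
0 1 0
1 0 1
1 0 1

After press 3 at (4,1):
0 0 0
0 0 0
0 1 0
1 1 1
0 1 0

After press 4 at (3,1):
0 0 0
0 0 0
0 0 0
0 0 0
0 0 0

Lights still on: 0

Answer: yes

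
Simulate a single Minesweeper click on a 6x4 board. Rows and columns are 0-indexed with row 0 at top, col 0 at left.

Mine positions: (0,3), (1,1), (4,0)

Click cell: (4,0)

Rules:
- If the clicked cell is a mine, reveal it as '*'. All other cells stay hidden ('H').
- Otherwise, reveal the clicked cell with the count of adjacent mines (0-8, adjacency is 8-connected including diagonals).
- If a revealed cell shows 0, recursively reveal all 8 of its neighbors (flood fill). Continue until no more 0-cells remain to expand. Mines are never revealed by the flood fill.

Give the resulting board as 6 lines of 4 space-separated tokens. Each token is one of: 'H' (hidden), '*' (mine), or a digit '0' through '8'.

H H H H
H H H H
H H H H
H H H H
* H H H
H H H H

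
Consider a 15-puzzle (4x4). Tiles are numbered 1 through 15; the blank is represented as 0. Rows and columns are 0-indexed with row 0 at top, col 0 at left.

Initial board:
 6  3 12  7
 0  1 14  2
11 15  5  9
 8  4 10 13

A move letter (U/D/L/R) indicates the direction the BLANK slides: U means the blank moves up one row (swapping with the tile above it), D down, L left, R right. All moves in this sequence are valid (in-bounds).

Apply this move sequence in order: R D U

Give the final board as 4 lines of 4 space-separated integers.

After move 1 (R):
 6  3 12  7
 1  0 14  2
11 15  5  9
 8  4 10 13

After move 2 (D):
 6  3 12  7
 1 15 14  2
11  0  5  9
 8  4 10 13

After move 3 (U):
 6  3 12  7
 1  0 14  2
11 15  5  9
 8  4 10 13

Answer:  6  3 12  7
 1  0 14  2
11 15  5  9
 8  4 10 13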